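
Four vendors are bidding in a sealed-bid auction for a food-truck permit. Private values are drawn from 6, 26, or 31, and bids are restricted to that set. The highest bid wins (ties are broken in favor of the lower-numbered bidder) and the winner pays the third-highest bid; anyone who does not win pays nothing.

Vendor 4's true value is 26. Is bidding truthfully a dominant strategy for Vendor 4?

Consider the case where Vendor 1 bids 6, Vendor 2 bids 6 and Vendor 3 bids 26.
Truthful bid 26: loses, pays 0, utility 0.
Bid 31 instead: wins, pays 6, utility 26 - 6 = 20.
Since 20 > 0, bidding 31 is strictly better here, so truthful bidding is not dominant.

No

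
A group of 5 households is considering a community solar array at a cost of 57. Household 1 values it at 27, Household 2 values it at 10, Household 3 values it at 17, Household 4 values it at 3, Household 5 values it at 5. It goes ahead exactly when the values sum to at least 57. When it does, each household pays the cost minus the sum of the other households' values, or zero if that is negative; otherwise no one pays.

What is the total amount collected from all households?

39

Total value 62 ≥ cost 57, so it is built.
Household 1: others sum to 35; max(0, 57 - 35) = 22.
Household 2: others sum to 52; max(0, 57 - 52) = 5.
Household 3: others sum to 45; max(0, 57 - 45) = 12.
Household 4: others sum to 59; max(0, 57 - 59) = 0.
Household 5: others sum to 57; max(0, 57 - 57) = 0.
Total collected = 22 + 5 + 12 + 0 + 0 = 39.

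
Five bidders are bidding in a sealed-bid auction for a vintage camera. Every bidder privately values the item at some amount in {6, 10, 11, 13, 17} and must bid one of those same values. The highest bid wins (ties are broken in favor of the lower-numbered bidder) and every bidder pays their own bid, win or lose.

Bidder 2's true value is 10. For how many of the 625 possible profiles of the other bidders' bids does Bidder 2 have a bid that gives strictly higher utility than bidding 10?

617

Others bid (6, 6, 6, 11): truth gives -10; bid 11 gives -1 > -10. Violating.
Others bid (6, 6, 6, 13): truth gives -10; bid 13 gives -3 > -10. Violating.
Others bid (6, 6, 6, 17): truth gives -10; bid 6 gives -6 > -10. Violating.
Others bid (6, 6, 10, 11): truth gives -10; bid 11 gives -1 > -10. Violating.
Others bid (6, 6, 6, 6): truth gives 0; no alternative beats it.
Others bid (6, 6, 6, 10): truth gives 0; no alternative beats it.
(Checking all 625 profiles: 617 have a profitable deviation, 8 do not.)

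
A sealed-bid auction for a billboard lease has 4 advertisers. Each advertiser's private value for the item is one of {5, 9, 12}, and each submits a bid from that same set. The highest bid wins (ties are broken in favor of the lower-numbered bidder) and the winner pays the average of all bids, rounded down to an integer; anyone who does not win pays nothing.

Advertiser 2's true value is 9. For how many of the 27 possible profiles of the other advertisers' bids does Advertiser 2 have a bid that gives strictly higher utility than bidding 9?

5

Others bid (5, 5, 12): truth gives 0; bid 12 gives 1 > 0. Violating.
Others bid (5, 12, 5): truth gives 0; bid 12 gives 1 > 0. Violating.
Others bid (9, 5, 5): truth gives 0; bid 12 gives 2 > 0. Violating.
Others bid (9, 5, 9): truth gives 0; bid 12 gives 1 > 0. Violating.
Others bid (5, 5, 5): truth gives 3; no alternative beats it.
Others bid (5, 5, 9): truth gives 2; no alternative beats it.
(Checking all 27 profiles: 5 have a profitable deviation, 22 do not.)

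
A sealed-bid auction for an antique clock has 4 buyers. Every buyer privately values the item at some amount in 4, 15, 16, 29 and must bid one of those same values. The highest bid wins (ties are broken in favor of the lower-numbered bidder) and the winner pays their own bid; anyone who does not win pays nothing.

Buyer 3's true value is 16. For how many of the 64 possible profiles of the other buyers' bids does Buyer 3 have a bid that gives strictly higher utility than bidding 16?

Others bid (4, 4, 4): truth gives 0; bid 15 gives 1 > 0. Violating.
Others bid (4, 4, 15): truth gives 0; bid 15 gives 1 > 0. Violating.
Others bid (4, 4, 16): truth gives 0; no alternative beats it.
Others bid (4, 4, 29): truth gives 0; no alternative beats it.
(Checking all 64 profiles: 2 have a profitable deviation, 62 do not.)

2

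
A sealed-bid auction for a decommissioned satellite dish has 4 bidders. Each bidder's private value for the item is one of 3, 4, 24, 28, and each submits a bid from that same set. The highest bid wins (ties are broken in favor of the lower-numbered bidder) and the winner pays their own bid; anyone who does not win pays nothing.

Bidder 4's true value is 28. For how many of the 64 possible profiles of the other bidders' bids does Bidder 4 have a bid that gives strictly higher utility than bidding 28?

Others bid (3, 3, 3): truth gives 0; bid 4 gives 24 > 0. Violating.
Others bid (3, 3, 4): truth gives 0; bid 24 gives 4 > 0. Violating.
Others bid (3, 4, 3): truth gives 0; bid 24 gives 4 > 0. Violating.
Others bid (3, 4, 4): truth gives 0; bid 24 gives 4 > 0. Violating.
Others bid (3, 3, 24): truth gives 0; no alternative beats it.
Others bid (3, 3, 28): truth gives 0; no alternative beats it.
(Checking all 64 profiles: 8 have a profitable deviation, 56 do not.)

8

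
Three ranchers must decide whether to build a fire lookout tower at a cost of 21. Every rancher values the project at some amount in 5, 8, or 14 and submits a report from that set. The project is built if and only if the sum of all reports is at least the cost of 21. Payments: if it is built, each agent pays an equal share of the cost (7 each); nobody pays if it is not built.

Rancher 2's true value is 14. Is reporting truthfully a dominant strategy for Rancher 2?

Check each profile of the others' reports and compare truth against every alternative report.
Others report (5, 5): truth gives 7, best alternative gives 0.
Others report (5, 8): truth gives 7, best alternative gives 7.
Others report (5, 14): truth gives 7, best alternative gives 7.
Others report (8, 5): truth gives 7, best alternative gives 7.
Others report (8, 8): truth gives 7, best alternative gives 7.
Others report (8, 14): truth gives 7, best alternative gives 7.
(Remaining 3 profiles checked similarly; truth is weakly best in each.)
In every case the truthful report is at least as good as any alternative, so it is a dominant strategy.

Yes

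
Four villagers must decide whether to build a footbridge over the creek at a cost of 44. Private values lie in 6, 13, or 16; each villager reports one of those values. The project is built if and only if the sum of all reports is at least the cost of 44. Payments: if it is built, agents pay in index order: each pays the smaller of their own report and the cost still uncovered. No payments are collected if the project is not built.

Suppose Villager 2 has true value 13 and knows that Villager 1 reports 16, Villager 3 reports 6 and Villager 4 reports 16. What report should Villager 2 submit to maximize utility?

Report 6: project built, pays 6, utility 13 - 6 = 7.
Report 13: project built, pays 13, utility 13 - 13 = 0.
Report 16: project built, pays 16, utility 13 - 16 = -3.
The best choice is 6 with utility 7.

6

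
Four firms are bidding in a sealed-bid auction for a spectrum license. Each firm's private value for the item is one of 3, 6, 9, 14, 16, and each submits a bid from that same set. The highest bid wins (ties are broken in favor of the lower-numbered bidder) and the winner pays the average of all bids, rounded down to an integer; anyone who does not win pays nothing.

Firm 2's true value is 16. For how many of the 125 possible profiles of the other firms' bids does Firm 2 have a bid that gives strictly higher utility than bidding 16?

Others bid (3, 3, 3): truth gives 10; bid 6 gives 13 > 10. Violating.
Others bid (3, 3, 6): truth gives 9; bid 6 gives 12 > 9. Violating.
Others bid (3, 3, 9): truth gives 9; bid 9 gives 10 > 9. Violating.
Others bid (3, 3, 14): truth gives 7; bid 14 gives 8 > 7. Violating.
Others bid (3, 3, 16): truth gives 7; no alternative beats it.
Others bid (3, 6, 14): truth gives 7; no alternative beats it.
(Checking all 125 profiles: 32 have a profitable deviation, 93 do not.)

32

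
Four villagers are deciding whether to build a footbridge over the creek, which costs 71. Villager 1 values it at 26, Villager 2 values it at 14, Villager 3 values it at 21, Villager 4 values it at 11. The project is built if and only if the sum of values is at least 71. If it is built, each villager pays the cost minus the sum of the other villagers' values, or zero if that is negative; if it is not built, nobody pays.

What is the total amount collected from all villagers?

68

Total value 72 ≥ cost 71, so it is built.
Villager 1: others sum to 46; max(0, 71 - 46) = 25.
Villager 2: others sum to 58; max(0, 71 - 58) = 13.
Villager 3: others sum to 51; max(0, 71 - 51) = 20.
Villager 4: others sum to 61; max(0, 71 - 61) = 10.
Total collected = 25 + 13 + 20 + 10 = 68.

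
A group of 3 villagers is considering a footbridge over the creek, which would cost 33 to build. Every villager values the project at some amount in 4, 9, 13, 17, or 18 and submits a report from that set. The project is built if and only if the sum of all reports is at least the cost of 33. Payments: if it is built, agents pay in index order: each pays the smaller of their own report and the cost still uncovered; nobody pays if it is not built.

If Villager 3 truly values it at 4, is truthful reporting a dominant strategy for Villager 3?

Yes

Check each profile of the others' reports and compare truth against every alternative report.
Others report (9, 17): truth gives 0, best alternative gives -3.
Others report (13, 13): truth gives 0, best alternative gives -3.
Others report (17, 9): truth gives 0, best alternative gives -3.
Others report (9, 18): truth gives 0, best alternative gives -2.
Others report (18, 9): truth gives 0, best alternative gives -2.
Others report (17, 17): truth gives 4, best alternative gives 4.
(Remaining 19 profiles checked similarly; truth is weakly best in each.)
In every case the truthful report is at least as good as any alternative, so it is a dominant strategy.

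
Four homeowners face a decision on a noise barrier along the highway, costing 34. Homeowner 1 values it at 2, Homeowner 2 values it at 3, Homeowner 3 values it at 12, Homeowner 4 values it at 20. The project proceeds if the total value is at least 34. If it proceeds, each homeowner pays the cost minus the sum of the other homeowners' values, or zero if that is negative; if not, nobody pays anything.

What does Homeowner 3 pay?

9

Total value 37 ≥ cost 34, so the project is built.
The other homeowners' values sum to 25.
Cost minus that sum is 34 - 25 = 9.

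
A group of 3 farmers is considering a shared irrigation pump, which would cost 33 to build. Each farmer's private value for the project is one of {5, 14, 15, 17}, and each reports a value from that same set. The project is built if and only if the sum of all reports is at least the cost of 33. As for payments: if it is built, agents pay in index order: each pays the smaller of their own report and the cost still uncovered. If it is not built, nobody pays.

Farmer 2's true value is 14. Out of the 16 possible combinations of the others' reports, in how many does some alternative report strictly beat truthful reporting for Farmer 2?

Others report (14, 14): truth gives 0; report 5 gives 9 > 0. Violating.
Others report (14, 15): truth gives 0; report 5 gives 9 > 0. Violating.
Others report (14, 17): truth gives 0; report 5 gives 9 > 0. Violating.
Others report (15, 14): truth gives 0; report 5 gives 9 > 0. Violating.
Others report (5, 5): truth gives 0; no alternative beats it.
Others report (5, 14): truth gives 0; no alternative beats it.
(Checking all 16 profiles: 9 have a profitable deviation, 7 do not.)

9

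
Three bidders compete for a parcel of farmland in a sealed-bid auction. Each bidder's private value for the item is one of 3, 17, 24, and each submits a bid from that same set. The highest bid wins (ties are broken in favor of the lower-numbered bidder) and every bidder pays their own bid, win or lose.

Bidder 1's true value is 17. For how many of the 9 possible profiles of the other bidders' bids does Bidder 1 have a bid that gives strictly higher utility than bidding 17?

Others bid (3, 3): truth gives 0; bid 3 gives 14 > 0. Violating.
Others bid (3, 24): truth gives -17; bid 3 gives -3 > -17. Violating.
Others bid (17, 24): truth gives -17; bid 3 gives -3 > -17. Violating.
Others bid (24, 3): truth gives -17; bid 3 gives -3 > -17. Violating.
Others bid (3, 17): truth gives 0; no alternative beats it.
Others bid (17, 3): truth gives 0; no alternative beats it.
(Checking all 9 profiles: 6 have a profitable deviation, 3 do not.)

6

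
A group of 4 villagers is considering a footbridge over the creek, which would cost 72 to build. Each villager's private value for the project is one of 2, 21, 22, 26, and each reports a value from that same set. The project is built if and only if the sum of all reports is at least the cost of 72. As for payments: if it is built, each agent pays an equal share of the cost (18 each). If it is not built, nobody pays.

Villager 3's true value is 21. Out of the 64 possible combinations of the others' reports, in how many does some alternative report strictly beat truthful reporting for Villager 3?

15

Others report (2, 21, 26): truth gives 0; report 26 gives 3 > 0. Violating.
Others report (2, 22, 22): truth gives 0; report 26 gives 3 > 0. Violating.
Others report (2, 22, 26): truth gives 0; report 22 gives 3 > 0. Violating.
Others report (2, 26, 21): truth gives 0; report 26 gives 3 > 0. Violating.
Others report (2, 2, 2): truth gives 0; no alternative beats it.
Others report (2, 2, 21): truth gives 0; no alternative beats it.
(Checking all 64 profiles: 15 have a profitable deviation, 49 do not.)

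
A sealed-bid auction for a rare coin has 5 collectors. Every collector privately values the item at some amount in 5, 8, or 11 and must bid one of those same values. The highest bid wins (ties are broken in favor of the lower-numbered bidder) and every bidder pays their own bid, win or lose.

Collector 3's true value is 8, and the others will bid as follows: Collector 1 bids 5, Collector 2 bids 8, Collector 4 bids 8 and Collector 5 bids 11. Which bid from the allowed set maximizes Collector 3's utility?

Bid 5: loses but pays 5, utility -5.
Bid 8: loses but pays 8, utility -8.
Bid 11: wins, pays 11, utility 8 - 11 = -3.
The best choice is 11 with utility -3.

11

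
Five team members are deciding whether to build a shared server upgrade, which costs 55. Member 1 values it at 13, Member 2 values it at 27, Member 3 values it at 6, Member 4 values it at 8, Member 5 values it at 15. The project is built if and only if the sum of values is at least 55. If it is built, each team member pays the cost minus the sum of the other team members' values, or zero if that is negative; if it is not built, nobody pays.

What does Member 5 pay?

Total value 69 ≥ cost 55, so the project is built.
The other team members' values sum to 54.
Cost minus that sum is 55 - 54 = 1.

1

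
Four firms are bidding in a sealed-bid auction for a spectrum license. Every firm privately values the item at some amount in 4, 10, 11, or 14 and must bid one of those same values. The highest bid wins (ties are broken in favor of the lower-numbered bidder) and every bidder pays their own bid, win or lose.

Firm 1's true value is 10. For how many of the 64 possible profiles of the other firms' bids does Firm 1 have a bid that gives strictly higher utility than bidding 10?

57

Others bid (4, 4, 4): truth gives 0; bid 4 gives 6 > 0. Violating.
Others bid (4, 4, 11): truth gives -10; bid 11 gives -1 > -10. Violating.
Others bid (4, 4, 14): truth gives -10; bid 4 gives -4 > -10. Violating.
Others bid (4, 10, 11): truth gives -10; bid 11 gives -1 > -10. Violating.
Others bid (4, 4, 10): truth gives 0; no alternative beats it.
Others bid (4, 10, 4): truth gives 0; no alternative beats it.
(Checking all 64 profiles: 57 have a profitable deviation, 7 do not.)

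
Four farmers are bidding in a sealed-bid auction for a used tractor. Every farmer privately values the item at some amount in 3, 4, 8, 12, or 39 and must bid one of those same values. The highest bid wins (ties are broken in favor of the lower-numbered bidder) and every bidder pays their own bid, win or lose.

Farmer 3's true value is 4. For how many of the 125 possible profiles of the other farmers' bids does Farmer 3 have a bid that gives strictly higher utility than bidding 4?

Others bid (3, 3, 8): truth gives -4; bid 3 gives -3 > -4. Violating.
Others bid (3, 3, 12): truth gives -4; bid 3 gives -3 > -4. Violating.
Others bid (3, 3, 39): truth gives -4; bid 3 gives -3 > -4. Violating.
Others bid (3, 4, 3): truth gives -4; bid 3 gives -3 > -4. Violating.
Others bid (3, 3, 3): truth gives 0; no alternative beats it.
Others bid (3, 3, 4): truth gives 0; no alternative beats it.
(Checking all 125 profiles: 123 have a profitable deviation, 2 do not.)

123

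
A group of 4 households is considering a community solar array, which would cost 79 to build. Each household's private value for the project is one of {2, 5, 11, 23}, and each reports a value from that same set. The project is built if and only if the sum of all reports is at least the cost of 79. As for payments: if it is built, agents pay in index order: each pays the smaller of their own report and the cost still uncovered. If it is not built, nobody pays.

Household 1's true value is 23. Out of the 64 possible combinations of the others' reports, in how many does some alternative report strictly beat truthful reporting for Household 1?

Others report (23, 23, 23): truth gives 0; report 11 gives 12 > 0. Violating.
Others report (2, 2, 2): truth gives 0; no alternative beats it.
Others report (2, 2, 5): truth gives 0; no alternative beats it.
(Checking all 64 profiles: 1 has a profitable deviation, 63 do not.)

1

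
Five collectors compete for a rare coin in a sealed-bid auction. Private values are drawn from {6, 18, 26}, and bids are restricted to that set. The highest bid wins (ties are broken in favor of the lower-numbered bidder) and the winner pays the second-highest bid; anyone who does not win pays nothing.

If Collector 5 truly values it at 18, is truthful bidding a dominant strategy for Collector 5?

Yes

Check each profile of the others' bids and compare truth against every alternative bid.
Others bid (6, 6, 6, 6): truth gives 12, best alternative gives 12.
Others bid (6, 6, 6, 18): truth gives 0, best alternative gives 0.
Others bid (6, 6, 6, 26): truth gives 0, best alternative gives 0.
Others bid (6, 6, 18, 6): truth gives 0, best alternative gives 0.
Others bid (6, 6, 18, 18): truth gives 0, best alternative gives 0.
Others bid (6, 6, 18, 26): truth gives 0, best alternative gives 0.
(Remaining 75 profiles checked similarly; truth is weakly best in each.)
In every case the truthful bid is at least as good as any alternative, so it is a dominant strategy.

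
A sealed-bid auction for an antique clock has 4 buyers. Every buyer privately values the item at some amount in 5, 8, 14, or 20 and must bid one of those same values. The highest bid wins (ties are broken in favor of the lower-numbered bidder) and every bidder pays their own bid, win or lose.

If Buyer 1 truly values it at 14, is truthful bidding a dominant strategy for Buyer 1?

No

Consider the case where Buyer 2 bids 5, Buyer 3 bids 5 and Buyer 4 bids 5.
Truthful bid 14: wins, pays 14, utility 14 - 14 = 0.
Bid 5 instead: wins, pays 5, utility 14 - 5 = 9.
Since 9 > 0, bidding 5 is strictly better here, so truthful bidding is not dominant.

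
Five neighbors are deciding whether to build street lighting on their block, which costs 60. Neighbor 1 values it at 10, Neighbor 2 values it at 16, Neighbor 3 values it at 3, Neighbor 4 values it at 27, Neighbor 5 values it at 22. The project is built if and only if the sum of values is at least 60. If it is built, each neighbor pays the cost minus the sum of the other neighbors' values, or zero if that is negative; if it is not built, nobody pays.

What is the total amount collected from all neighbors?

13

Total value 78 ≥ cost 60, so it is built.
Neighbor 1: others sum to 68; max(0, 60 - 68) = 0.
Neighbor 2: others sum to 62; max(0, 60 - 62) = 0.
Neighbor 3: others sum to 75; max(0, 60 - 75) = 0.
Neighbor 4: others sum to 51; max(0, 60 - 51) = 9.
Neighbor 5: others sum to 56; max(0, 60 - 56) = 4.
Total collected = 0 + 0 + 0 + 9 + 4 = 13.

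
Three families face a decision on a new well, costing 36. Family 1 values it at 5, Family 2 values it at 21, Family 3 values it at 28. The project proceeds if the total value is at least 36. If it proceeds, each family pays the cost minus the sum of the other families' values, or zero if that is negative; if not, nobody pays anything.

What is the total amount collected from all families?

Total value 54 ≥ cost 36, so it is built.
Family 1: others sum to 49; max(0, 36 - 49) = 0.
Family 2: others sum to 33; max(0, 36 - 33) = 3.
Family 3: others sum to 26; max(0, 36 - 26) = 10.
Total collected = 0 + 3 + 10 = 13.

13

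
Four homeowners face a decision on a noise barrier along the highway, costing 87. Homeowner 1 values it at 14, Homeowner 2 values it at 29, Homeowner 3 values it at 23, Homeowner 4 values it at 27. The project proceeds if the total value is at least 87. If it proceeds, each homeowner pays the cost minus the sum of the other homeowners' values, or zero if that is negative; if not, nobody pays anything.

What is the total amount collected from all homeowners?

Total value 93 ≥ cost 87, so it is built.
Homeowner 1: others sum to 79; max(0, 87 - 79) = 8.
Homeowner 2: others sum to 64; max(0, 87 - 64) = 23.
Homeowner 3: others sum to 70; max(0, 87 - 70) = 17.
Homeowner 4: others sum to 66; max(0, 87 - 66) = 21.
Total collected = 8 + 23 + 17 + 21 = 69.

69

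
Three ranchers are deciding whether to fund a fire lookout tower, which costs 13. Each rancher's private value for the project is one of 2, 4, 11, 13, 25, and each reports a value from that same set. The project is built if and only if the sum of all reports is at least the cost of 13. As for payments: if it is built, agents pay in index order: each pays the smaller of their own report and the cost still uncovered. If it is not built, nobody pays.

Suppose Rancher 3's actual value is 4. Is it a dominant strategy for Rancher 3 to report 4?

Yes

Check each profile of the others' reports and compare truth against every alternative report.
Others report (2, 11): truth gives 4, best alternative gives 4.
Others report (2, 13): truth gives 4, best alternative gives 4.
Others report (2, 25): truth gives 4, best alternative gives 4.
Others report (4, 11): truth gives 4, best alternative gives 4.
Others report (4, 13): truth gives 4, best alternative gives 4.
Others report (4, 25): truth gives 4, best alternative gives 4.
(Remaining 19 profiles checked similarly; truth is weakly best in each.)
In every case the truthful report is at least as good as any alternative, so it is a dominant strategy.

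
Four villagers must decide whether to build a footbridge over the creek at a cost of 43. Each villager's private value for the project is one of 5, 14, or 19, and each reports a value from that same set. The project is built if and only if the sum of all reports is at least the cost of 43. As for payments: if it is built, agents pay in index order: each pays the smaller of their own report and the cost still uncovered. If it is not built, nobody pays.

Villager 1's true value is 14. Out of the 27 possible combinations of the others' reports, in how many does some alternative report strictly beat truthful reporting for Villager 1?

17

Others report (5, 14, 19): truth gives 0; report 5 gives 9 > 0. Violating.
Others report (5, 19, 14): truth gives 0; report 5 gives 9 > 0. Violating.
Others report (5, 19, 19): truth gives 0; report 5 gives 9 > 0. Violating.
Others report (14, 5, 19): truth gives 0; report 5 gives 9 > 0. Violating.
Others report (5, 5, 5): truth gives 0; no alternative beats it.
Others report (5, 5, 14): truth gives 0; no alternative beats it.
(Checking all 27 profiles: 17 have a profitable deviation, 10 do not.)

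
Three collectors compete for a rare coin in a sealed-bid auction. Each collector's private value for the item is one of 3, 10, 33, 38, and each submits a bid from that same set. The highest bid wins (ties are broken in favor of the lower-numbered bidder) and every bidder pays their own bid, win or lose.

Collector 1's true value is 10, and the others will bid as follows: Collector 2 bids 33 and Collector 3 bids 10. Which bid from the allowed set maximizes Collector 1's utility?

Bid 3: loses but pays 3, utility -3.
Bid 10: loses but pays 10, utility -10.
Bid 33: wins, pays 33, utility 10 - 33 = -23.
Bid 38: wins, pays 38, utility 10 - 38 = -28.
The best choice is 3 with utility -3.

3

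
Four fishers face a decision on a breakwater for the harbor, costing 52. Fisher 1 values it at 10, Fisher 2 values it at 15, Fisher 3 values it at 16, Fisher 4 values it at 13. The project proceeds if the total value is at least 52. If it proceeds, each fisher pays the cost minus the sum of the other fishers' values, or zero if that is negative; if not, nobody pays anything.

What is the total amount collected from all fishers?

Total value 54 ≥ cost 52, so it is built.
Fisher 1: others sum to 44; max(0, 52 - 44) = 8.
Fisher 2: others sum to 39; max(0, 52 - 39) = 13.
Fisher 3: others sum to 38; max(0, 52 - 38) = 14.
Fisher 4: others sum to 41; max(0, 52 - 41) = 11.
Total collected = 8 + 13 + 14 + 11 = 46.

46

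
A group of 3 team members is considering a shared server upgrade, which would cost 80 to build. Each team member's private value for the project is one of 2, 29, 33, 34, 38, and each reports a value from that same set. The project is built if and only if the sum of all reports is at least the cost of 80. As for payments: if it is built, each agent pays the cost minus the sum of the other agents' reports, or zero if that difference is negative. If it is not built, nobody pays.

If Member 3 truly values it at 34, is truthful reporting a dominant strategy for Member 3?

Check each profile of the others' reports and compare truth against every alternative report.
Others report (38, 38): truth gives 30, best alternative gives 30.
Others report (34, 38): truth gives 26, best alternative gives 26.
Others report (38, 34): truth gives 26, best alternative gives 26.
Others report (33, 38): truth gives 25, best alternative gives 25.
Others report (38, 33): truth gives 25, best alternative gives 25.
Others report (34, 34): truth gives 22, best alternative gives 22.
(Remaining 19 profiles checked similarly; truth is weakly best in each.)
In every case the truthful report is at least as good as any alternative, so it is a dominant strategy.

Yes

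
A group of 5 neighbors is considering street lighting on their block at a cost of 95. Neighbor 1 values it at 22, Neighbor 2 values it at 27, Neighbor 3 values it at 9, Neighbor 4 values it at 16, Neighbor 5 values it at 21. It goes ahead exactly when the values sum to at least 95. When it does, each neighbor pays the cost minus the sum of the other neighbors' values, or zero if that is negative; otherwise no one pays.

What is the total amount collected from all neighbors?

Total value 95 ≥ cost 95, so it is built.
Neighbor 1: others sum to 73; max(0, 95 - 73) = 22.
Neighbor 2: others sum to 68; max(0, 95 - 68) = 27.
Neighbor 3: others sum to 86; max(0, 95 - 86) = 9.
Neighbor 4: others sum to 79; max(0, 95 - 79) = 16.
Neighbor 5: others sum to 74; max(0, 95 - 74) = 21.
Total collected = 22 + 27 + 9 + 16 + 21 = 95.

95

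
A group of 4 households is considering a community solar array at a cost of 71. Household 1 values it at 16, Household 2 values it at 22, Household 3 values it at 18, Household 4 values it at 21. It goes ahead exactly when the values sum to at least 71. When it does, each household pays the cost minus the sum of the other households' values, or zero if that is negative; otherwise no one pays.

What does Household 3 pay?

Total value 77 ≥ cost 71, so the project is built.
The other households' values sum to 59.
Cost minus that sum is 71 - 59 = 12.

12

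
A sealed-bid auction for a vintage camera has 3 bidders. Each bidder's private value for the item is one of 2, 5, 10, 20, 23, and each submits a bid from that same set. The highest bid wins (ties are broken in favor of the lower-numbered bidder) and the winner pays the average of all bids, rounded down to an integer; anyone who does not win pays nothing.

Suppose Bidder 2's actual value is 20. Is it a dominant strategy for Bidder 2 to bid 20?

Consider the case where Bidder 1 bids 2 and Bidder 3 bids 2.
Truthful bid 20: wins, pays 8, utility 20 - 8 = 12.
Bid 5 instead: wins, pays 3, utility 20 - 3 = 17.
Since 17 > 12, bidding 5 is strictly better here, so truthful bidding is not dominant.

No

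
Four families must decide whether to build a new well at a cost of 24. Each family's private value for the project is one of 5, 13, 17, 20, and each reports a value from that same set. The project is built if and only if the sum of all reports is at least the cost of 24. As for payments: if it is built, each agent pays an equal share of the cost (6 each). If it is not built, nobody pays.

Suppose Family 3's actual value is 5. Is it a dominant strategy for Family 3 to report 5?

Check each profile of the others' reports and compare truth against every alternative report.
Others report (5, 5, 5): truth gives 0, best alternative gives -1.
Others report (5, 5, 13): truth gives -1, best alternative gives -1.
Others report (5, 5, 17): truth gives -1, best alternative gives -1.
Others report (5, 5, 20): truth gives -1, best alternative gives -1.
Others report (5, 13, 5): truth gives -1, best alternative gives -1.
Others report (5, 13, 13): truth gives -1, best alternative gives -1.
(Remaining 58 profiles checked similarly; truth is weakly best in each.)
In every case the truthful report is at least as good as any alternative, so it is a dominant strategy.

Yes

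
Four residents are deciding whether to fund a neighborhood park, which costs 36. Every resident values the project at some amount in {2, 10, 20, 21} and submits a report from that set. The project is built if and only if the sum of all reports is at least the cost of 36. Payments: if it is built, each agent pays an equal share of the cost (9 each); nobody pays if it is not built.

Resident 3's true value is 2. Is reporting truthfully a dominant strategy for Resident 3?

Check each profile of the others' reports and compare truth against every alternative report.
Others report (2, 10, 20): truth gives 0, best alternative gives -7.
Others report (2, 10, 21): truth gives 0, best alternative gives -7.
Others report (2, 20, 10): truth gives 0, best alternative gives -7.
Others report (2, 21, 10): truth gives 0, best alternative gives -7.
Others report (10, 2, 20): truth gives 0, best alternative gives -7.
Others report (10, 2, 21): truth gives 0, best alternative gives -7.
(Remaining 58 profiles checked similarly; truth is weakly best in each.)
In every case the truthful report is at least as good as any alternative, so it is a dominant strategy.

Yes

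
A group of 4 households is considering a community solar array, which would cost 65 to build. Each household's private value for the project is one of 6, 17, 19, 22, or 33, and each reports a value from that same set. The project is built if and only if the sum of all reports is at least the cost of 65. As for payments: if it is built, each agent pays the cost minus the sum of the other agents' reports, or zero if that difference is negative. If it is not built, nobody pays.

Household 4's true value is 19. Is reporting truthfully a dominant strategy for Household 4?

Yes

Check each profile of the others' reports and compare truth against every alternative report.
Others report (6, 33, 33): truth gives 19, best alternative gives 19.
Others report (17, 17, 33): truth gives 19, best alternative gives 19.
Others report (17, 19, 33): truth gives 19, best alternative gives 19.
Others report (17, 22, 33): truth gives 19, best alternative gives 19.
Others report (17, 33, 17): truth gives 19, best alternative gives 19.
Others report (17, 33, 19): truth gives 19, best alternative gives 19.
(Remaining 119 profiles checked similarly; truth is weakly best in each.)
In every case the truthful report is at least as good as any alternative, so it is a dominant strategy.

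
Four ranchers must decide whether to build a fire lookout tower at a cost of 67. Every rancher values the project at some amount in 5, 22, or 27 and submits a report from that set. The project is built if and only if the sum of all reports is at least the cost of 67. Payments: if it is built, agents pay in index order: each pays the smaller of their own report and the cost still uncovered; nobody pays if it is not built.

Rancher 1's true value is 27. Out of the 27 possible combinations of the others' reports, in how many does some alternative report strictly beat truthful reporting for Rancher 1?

20

Others report (5, 22, 22): truth gives 0; report 22 gives 5 > 0. Violating.
Others report (5, 22, 27): truth gives 0; report 22 gives 5 > 0. Violating.
Others report (5, 27, 22): truth gives 0; report 22 gives 5 > 0. Violating.
Others report (5, 27, 27): truth gives 0; report 22 gives 5 > 0. Violating.
Others report (5, 5, 5): truth gives 0; no alternative beats it.
Others report (5, 5, 22): truth gives 0; no alternative beats it.
(Checking all 27 profiles: 20 have a profitable deviation, 7 do not.)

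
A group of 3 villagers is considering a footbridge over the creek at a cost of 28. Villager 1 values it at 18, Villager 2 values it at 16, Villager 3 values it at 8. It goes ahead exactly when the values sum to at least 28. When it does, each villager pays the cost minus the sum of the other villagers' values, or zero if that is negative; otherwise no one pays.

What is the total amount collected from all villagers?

Total value 42 ≥ cost 28, so it is built.
Villager 1: others sum to 24; max(0, 28 - 24) = 4.
Villager 2: others sum to 26; max(0, 28 - 26) = 2.
Villager 3: others sum to 34; max(0, 28 - 34) = 0.
Total collected = 4 + 2 + 0 = 6.

6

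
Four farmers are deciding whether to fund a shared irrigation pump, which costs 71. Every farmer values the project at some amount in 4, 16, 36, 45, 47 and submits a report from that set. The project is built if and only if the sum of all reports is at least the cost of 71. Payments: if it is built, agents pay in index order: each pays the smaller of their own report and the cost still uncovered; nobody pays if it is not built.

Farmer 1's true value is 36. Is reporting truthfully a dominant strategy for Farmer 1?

No

Consider the case where Farmer 2 reports 4, Farmer 3 reports 4 and Farmer 4 reports 47.
Truthful report 36: project built, pays 36, utility 36 - 36 = 0.
Report 16 instead: project built, pays 16, utility 36 - 16 = 20.
Since 20 > 0, reporting 16 is strictly better here, so truthful reporting is not dominant.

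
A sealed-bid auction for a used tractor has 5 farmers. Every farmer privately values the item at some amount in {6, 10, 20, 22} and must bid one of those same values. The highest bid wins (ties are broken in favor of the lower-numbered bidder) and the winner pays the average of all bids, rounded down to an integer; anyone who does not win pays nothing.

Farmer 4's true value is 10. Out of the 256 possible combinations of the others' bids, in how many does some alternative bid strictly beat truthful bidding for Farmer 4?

Others bid (6, 6, 10, 6): truth gives 0; bid 20 gives 1 > 0. Violating.
Others bid (6, 10, 6, 6): truth gives 0; bid 20 gives 1 > 0. Violating.
Others bid (10, 6, 6, 6): truth gives 0; bid 20 gives 1 > 0. Violating.
Others bid (6, 6, 6, 6): truth gives 4; no alternative beats it.
Others bid (6, 6, 6, 10): truth gives 3; no alternative beats it.
(Checking all 256 profiles: 3 have a profitable deviation, 253 do not.)

3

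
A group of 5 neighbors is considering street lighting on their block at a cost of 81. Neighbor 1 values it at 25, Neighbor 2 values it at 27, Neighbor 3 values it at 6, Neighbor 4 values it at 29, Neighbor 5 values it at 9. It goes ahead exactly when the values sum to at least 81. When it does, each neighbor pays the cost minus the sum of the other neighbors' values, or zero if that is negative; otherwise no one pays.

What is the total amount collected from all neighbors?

Total value 96 ≥ cost 81, so it is built.
Neighbor 1: others sum to 71; max(0, 81 - 71) = 10.
Neighbor 2: others sum to 69; max(0, 81 - 69) = 12.
Neighbor 3: others sum to 90; max(0, 81 - 90) = 0.
Neighbor 4: others sum to 67; max(0, 81 - 67) = 14.
Neighbor 5: others sum to 87; max(0, 81 - 87) = 0.
Total collected = 10 + 12 + 0 + 14 + 0 = 36.

36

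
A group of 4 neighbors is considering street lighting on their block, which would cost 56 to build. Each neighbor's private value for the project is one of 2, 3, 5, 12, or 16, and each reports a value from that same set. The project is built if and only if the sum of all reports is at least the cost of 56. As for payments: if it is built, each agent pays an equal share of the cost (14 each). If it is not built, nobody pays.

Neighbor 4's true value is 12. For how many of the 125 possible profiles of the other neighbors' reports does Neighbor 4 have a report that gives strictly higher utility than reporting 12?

4

Others report (12, 16, 16): truth gives -2; report 2 gives 0 > -2. Violating.
Others report (16, 12, 16): truth gives -2; report 2 gives 0 > -2. Violating.
Others report (16, 16, 12): truth gives -2; report 2 gives 0 > -2. Violating.
Others report (16, 16, 16): truth gives -2; report 2 gives 0 > -2. Violating.
Others report (2, 2, 2): truth gives 0; no alternative beats it.
Others report (2, 2, 3): truth gives 0; no alternative beats it.
(Checking all 125 profiles: 4 have a profitable deviation, 121 do not.)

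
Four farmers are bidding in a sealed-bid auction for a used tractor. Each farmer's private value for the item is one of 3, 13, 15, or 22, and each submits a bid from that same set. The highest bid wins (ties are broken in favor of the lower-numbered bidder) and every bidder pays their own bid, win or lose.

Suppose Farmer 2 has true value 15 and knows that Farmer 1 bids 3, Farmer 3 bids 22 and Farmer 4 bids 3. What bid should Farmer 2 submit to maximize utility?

Bid 3: loses but pays 3, utility -3.
Bid 13: loses but pays 13, utility -13.
Bid 15: loses but pays 15, utility -15.
Bid 22: wins, pays 22, utility 15 - 22 = -7.
The best choice is 3 with utility -3.

3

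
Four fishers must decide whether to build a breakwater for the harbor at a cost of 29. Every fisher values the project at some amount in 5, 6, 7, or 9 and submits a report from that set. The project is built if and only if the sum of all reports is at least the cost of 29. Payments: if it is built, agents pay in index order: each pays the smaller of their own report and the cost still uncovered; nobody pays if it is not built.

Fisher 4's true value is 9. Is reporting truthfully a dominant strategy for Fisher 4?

Yes

Check each profile of the others' reports and compare truth against every alternative report.
Others report (5, 7, 9): truth gives 1, best alternative gives 0.
Others report (5, 9, 7): truth gives 1, best alternative gives 0.
Others report (6, 6, 9): truth gives 1, best alternative gives 0.
Others report (6, 9, 6): truth gives 1, best alternative gives 0.
Others report (7, 5, 9): truth gives 1, best alternative gives 0.
Others report (7, 7, 7): truth gives 1, best alternative gives 0.
(Remaining 58 profiles checked similarly; truth is weakly best in each.)
In every case the truthful report is at least as good as any alternative, so it is a dominant strategy.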